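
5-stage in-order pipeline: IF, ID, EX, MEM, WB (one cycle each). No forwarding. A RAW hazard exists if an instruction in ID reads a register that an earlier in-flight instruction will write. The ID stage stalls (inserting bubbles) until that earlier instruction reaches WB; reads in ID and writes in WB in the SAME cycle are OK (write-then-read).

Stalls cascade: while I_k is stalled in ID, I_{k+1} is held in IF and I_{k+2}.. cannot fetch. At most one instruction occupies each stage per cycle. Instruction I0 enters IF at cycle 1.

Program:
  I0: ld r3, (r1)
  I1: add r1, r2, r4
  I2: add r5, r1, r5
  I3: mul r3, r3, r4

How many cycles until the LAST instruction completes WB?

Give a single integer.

Answer: 10

Derivation:
I0 ld r3 <- r1: IF@1 ID@2 stall=0 (-) EX@3 MEM@4 WB@5
I1 add r1 <- r2,r4: IF@2 ID@3 stall=0 (-) EX@4 MEM@5 WB@6
I2 add r5 <- r1,r5: IF@3 ID@4 stall=2 (RAW on I1.r1 (WB@6)) EX@7 MEM@8 WB@9
I3 mul r3 <- r3,r4: IF@4 ID@7 stall=0 (-) EX@8 MEM@9 WB@10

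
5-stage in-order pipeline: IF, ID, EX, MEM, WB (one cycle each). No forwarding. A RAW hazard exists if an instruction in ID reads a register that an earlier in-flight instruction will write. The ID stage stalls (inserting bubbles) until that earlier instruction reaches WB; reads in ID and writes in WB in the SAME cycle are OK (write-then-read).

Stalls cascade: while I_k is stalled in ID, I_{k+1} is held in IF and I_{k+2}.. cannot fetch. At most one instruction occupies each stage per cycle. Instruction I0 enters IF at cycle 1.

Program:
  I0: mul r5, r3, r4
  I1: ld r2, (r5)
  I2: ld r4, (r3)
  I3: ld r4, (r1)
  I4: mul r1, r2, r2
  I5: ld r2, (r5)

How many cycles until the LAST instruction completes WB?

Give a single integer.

I0 mul r5 <- r3,r4: IF@1 ID@2 stall=0 (-) EX@3 MEM@4 WB@5
I1 ld r2 <- r5: IF@2 ID@3 stall=2 (RAW on I0.r5 (WB@5)) EX@6 MEM@7 WB@8
I2 ld r4 <- r3: IF@3 ID@6 stall=0 (-) EX@7 MEM@8 WB@9
I3 ld r4 <- r1: IF@6 ID@7 stall=0 (-) EX@8 MEM@9 WB@10
I4 mul r1 <- r2,r2: IF@7 ID@8 stall=0 (-) EX@9 MEM@10 WB@11
I5 ld r2 <- r5: IF@8 ID@9 stall=0 (-) EX@10 MEM@11 WB@12

Answer: 12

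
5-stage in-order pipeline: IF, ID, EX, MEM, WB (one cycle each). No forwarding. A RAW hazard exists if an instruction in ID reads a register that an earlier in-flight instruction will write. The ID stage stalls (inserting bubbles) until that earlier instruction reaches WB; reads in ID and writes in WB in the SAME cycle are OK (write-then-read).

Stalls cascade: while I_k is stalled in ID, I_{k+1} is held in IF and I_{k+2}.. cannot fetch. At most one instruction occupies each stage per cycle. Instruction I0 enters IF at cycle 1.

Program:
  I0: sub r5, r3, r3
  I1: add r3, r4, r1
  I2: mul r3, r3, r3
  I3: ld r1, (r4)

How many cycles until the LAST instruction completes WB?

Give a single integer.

Answer: 10

Derivation:
I0 sub r5 <- r3,r3: IF@1 ID@2 stall=0 (-) EX@3 MEM@4 WB@5
I1 add r3 <- r4,r1: IF@2 ID@3 stall=0 (-) EX@4 MEM@5 WB@6
I2 mul r3 <- r3,r3: IF@3 ID@4 stall=2 (RAW on I1.r3 (WB@6)) EX@7 MEM@8 WB@9
I3 ld r1 <- r4: IF@4 ID@7 stall=0 (-) EX@8 MEM@9 WB@10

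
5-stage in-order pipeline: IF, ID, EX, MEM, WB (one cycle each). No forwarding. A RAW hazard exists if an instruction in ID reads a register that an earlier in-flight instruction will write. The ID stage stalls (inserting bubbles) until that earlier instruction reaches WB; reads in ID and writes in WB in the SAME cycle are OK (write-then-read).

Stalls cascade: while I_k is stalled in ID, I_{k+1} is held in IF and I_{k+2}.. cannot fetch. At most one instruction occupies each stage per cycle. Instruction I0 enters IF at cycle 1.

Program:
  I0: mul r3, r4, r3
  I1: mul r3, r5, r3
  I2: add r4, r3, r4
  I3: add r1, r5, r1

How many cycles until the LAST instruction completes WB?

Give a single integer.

I0 mul r3 <- r4,r3: IF@1 ID@2 stall=0 (-) EX@3 MEM@4 WB@5
I1 mul r3 <- r5,r3: IF@2 ID@3 stall=2 (RAW on I0.r3 (WB@5)) EX@6 MEM@7 WB@8
I2 add r4 <- r3,r4: IF@3 ID@6 stall=2 (RAW on I1.r3 (WB@8)) EX@9 MEM@10 WB@11
I3 add r1 <- r5,r1: IF@6 ID@9 stall=0 (-) EX@10 MEM@11 WB@12

Answer: 12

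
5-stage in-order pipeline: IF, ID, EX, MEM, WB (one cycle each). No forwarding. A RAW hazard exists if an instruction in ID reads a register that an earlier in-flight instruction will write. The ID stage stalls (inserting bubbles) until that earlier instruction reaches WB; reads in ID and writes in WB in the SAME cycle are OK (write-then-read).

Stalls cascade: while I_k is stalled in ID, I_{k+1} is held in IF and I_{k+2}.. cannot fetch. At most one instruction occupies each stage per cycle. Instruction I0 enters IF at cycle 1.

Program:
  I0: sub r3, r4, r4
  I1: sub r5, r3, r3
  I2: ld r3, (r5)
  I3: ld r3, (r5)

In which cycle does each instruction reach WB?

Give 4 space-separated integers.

I0 sub r3 <- r4,r4: IF@1 ID@2 stall=0 (-) EX@3 MEM@4 WB@5
I1 sub r5 <- r3,r3: IF@2 ID@3 stall=2 (RAW on I0.r3 (WB@5)) EX@6 MEM@7 WB@8
I2 ld r3 <- r5: IF@3 ID@6 stall=2 (RAW on I1.r5 (WB@8)) EX@9 MEM@10 WB@11
I3 ld r3 <- r5: IF@6 ID@9 stall=0 (-) EX@10 MEM@11 WB@12

Answer: 5 8 11 12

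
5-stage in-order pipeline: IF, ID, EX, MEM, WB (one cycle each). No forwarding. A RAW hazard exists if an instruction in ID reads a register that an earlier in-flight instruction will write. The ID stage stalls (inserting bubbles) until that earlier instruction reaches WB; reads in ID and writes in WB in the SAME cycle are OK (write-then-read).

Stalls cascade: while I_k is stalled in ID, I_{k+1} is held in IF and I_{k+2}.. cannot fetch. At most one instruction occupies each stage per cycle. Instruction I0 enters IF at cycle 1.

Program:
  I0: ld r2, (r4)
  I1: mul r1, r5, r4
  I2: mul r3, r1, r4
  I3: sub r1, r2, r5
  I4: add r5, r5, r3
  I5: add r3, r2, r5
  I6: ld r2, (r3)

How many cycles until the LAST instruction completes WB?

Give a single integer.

Answer: 18

Derivation:
I0 ld r2 <- r4: IF@1 ID@2 stall=0 (-) EX@3 MEM@4 WB@5
I1 mul r1 <- r5,r4: IF@2 ID@3 stall=0 (-) EX@4 MEM@5 WB@6
I2 mul r3 <- r1,r4: IF@3 ID@4 stall=2 (RAW on I1.r1 (WB@6)) EX@7 MEM@8 WB@9
I3 sub r1 <- r2,r5: IF@4 ID@7 stall=0 (-) EX@8 MEM@9 WB@10
I4 add r5 <- r5,r3: IF@7 ID@8 stall=1 (RAW on I2.r3 (WB@9)) EX@10 MEM@11 WB@12
I5 add r3 <- r2,r5: IF@8 ID@10 stall=2 (RAW on I4.r5 (WB@12)) EX@13 MEM@14 WB@15
I6 ld r2 <- r3: IF@10 ID@13 stall=2 (RAW on I5.r3 (WB@15)) EX@16 MEM@17 WB@18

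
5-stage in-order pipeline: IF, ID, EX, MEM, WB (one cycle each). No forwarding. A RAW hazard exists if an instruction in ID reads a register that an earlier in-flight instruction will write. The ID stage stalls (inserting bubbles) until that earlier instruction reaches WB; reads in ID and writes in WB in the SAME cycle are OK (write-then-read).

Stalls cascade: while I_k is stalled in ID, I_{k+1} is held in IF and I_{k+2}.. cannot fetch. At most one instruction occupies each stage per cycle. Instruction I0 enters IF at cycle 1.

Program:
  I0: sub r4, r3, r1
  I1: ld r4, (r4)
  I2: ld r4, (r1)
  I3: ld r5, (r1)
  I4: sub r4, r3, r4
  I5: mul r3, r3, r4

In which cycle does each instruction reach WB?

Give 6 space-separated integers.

Answer: 5 8 9 10 12 15

Derivation:
I0 sub r4 <- r3,r1: IF@1 ID@2 stall=0 (-) EX@3 MEM@4 WB@5
I1 ld r4 <- r4: IF@2 ID@3 stall=2 (RAW on I0.r4 (WB@5)) EX@6 MEM@7 WB@8
I2 ld r4 <- r1: IF@3 ID@6 stall=0 (-) EX@7 MEM@8 WB@9
I3 ld r5 <- r1: IF@6 ID@7 stall=0 (-) EX@8 MEM@9 WB@10
I4 sub r4 <- r3,r4: IF@7 ID@8 stall=1 (RAW on I2.r4 (WB@9)) EX@10 MEM@11 WB@12
I5 mul r3 <- r3,r4: IF@8 ID@10 stall=2 (RAW on I4.r4 (WB@12)) EX@13 MEM@14 WB@15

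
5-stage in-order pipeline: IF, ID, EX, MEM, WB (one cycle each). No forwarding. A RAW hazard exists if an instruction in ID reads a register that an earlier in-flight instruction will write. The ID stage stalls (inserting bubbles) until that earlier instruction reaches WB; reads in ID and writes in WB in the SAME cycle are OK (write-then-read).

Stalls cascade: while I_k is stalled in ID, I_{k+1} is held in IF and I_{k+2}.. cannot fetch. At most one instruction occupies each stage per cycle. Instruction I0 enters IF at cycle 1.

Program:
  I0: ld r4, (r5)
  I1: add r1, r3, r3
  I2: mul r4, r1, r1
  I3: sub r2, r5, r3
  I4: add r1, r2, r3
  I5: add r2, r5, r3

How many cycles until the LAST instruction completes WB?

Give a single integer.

Answer: 14

Derivation:
I0 ld r4 <- r5: IF@1 ID@2 stall=0 (-) EX@3 MEM@4 WB@5
I1 add r1 <- r3,r3: IF@2 ID@3 stall=0 (-) EX@4 MEM@5 WB@6
I2 mul r4 <- r1,r1: IF@3 ID@4 stall=2 (RAW on I1.r1 (WB@6)) EX@7 MEM@8 WB@9
I3 sub r2 <- r5,r3: IF@4 ID@7 stall=0 (-) EX@8 MEM@9 WB@10
I4 add r1 <- r2,r3: IF@7 ID@8 stall=2 (RAW on I3.r2 (WB@10)) EX@11 MEM@12 WB@13
I5 add r2 <- r5,r3: IF@8 ID@11 stall=0 (-) EX@12 MEM@13 WB@14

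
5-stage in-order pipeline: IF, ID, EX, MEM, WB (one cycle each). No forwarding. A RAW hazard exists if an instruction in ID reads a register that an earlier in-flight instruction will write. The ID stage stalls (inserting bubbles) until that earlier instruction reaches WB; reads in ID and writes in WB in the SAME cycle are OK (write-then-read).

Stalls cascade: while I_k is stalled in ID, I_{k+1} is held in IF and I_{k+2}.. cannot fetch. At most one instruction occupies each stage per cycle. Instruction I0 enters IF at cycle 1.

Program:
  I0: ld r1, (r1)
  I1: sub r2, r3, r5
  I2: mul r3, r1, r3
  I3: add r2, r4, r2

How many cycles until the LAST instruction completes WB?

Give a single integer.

Answer: 9

Derivation:
I0 ld r1 <- r1: IF@1 ID@2 stall=0 (-) EX@3 MEM@4 WB@5
I1 sub r2 <- r3,r5: IF@2 ID@3 stall=0 (-) EX@4 MEM@5 WB@6
I2 mul r3 <- r1,r3: IF@3 ID@4 stall=1 (RAW on I0.r1 (WB@5)) EX@6 MEM@7 WB@8
I3 add r2 <- r4,r2: IF@4 ID@6 stall=0 (-) EX@7 MEM@8 WB@9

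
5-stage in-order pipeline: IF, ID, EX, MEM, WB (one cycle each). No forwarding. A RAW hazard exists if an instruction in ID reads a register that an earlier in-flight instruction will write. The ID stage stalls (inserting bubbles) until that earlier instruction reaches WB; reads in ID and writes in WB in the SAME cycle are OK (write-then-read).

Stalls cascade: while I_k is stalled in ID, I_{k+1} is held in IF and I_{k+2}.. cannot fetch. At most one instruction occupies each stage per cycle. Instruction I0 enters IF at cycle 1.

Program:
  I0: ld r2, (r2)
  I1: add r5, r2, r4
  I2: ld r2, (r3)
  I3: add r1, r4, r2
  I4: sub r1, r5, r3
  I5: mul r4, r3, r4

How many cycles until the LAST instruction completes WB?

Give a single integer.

Answer: 14

Derivation:
I0 ld r2 <- r2: IF@1 ID@2 stall=0 (-) EX@3 MEM@4 WB@5
I1 add r5 <- r2,r4: IF@2 ID@3 stall=2 (RAW on I0.r2 (WB@5)) EX@6 MEM@7 WB@8
I2 ld r2 <- r3: IF@3 ID@6 stall=0 (-) EX@7 MEM@8 WB@9
I3 add r1 <- r4,r2: IF@6 ID@7 stall=2 (RAW on I2.r2 (WB@9)) EX@10 MEM@11 WB@12
I4 sub r1 <- r5,r3: IF@7 ID@10 stall=0 (-) EX@11 MEM@12 WB@13
I5 mul r4 <- r3,r4: IF@10 ID@11 stall=0 (-) EX@12 MEM@13 WB@14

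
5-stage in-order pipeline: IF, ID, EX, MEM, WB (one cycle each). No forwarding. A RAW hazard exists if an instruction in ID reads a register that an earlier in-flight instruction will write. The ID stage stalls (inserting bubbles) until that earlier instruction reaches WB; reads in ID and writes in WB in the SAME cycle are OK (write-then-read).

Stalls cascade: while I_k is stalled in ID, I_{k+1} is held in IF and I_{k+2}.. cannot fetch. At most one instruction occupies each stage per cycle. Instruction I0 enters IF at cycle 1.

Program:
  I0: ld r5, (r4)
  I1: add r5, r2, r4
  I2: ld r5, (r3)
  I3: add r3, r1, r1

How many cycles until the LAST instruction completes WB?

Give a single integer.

I0 ld r5 <- r4: IF@1 ID@2 stall=0 (-) EX@3 MEM@4 WB@5
I1 add r5 <- r2,r4: IF@2 ID@3 stall=0 (-) EX@4 MEM@5 WB@6
I2 ld r5 <- r3: IF@3 ID@4 stall=0 (-) EX@5 MEM@6 WB@7
I3 add r3 <- r1,r1: IF@4 ID@5 stall=0 (-) EX@6 MEM@7 WB@8

Answer: 8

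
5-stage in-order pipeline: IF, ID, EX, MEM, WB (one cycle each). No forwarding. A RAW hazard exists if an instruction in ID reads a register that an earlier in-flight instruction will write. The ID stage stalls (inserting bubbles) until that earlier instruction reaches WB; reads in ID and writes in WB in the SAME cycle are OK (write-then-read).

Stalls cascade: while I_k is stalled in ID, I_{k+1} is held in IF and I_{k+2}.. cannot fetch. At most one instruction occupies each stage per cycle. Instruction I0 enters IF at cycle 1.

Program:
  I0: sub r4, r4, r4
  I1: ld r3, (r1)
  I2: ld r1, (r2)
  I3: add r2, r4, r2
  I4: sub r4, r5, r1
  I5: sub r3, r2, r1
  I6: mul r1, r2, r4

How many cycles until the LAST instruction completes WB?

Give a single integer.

Answer: 13

Derivation:
I0 sub r4 <- r4,r4: IF@1 ID@2 stall=0 (-) EX@3 MEM@4 WB@5
I1 ld r3 <- r1: IF@2 ID@3 stall=0 (-) EX@4 MEM@5 WB@6
I2 ld r1 <- r2: IF@3 ID@4 stall=0 (-) EX@5 MEM@6 WB@7
I3 add r2 <- r4,r2: IF@4 ID@5 stall=0 (-) EX@6 MEM@7 WB@8
I4 sub r4 <- r5,r1: IF@5 ID@6 stall=1 (RAW on I2.r1 (WB@7)) EX@8 MEM@9 WB@10
I5 sub r3 <- r2,r1: IF@6 ID@8 stall=0 (-) EX@9 MEM@10 WB@11
I6 mul r1 <- r2,r4: IF@8 ID@9 stall=1 (RAW on I4.r4 (WB@10)) EX@11 MEM@12 WB@13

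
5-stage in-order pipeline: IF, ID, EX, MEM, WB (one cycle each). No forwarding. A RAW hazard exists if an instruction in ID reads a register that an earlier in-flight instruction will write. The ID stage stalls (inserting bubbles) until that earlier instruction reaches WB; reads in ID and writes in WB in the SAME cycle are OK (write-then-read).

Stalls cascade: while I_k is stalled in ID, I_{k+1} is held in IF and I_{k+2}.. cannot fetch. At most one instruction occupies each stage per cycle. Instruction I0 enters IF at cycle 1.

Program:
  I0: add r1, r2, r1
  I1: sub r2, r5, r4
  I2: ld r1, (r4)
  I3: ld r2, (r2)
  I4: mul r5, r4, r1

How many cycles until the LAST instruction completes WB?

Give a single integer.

Answer: 10

Derivation:
I0 add r1 <- r2,r1: IF@1 ID@2 stall=0 (-) EX@3 MEM@4 WB@5
I1 sub r2 <- r5,r4: IF@2 ID@3 stall=0 (-) EX@4 MEM@5 WB@6
I2 ld r1 <- r4: IF@3 ID@4 stall=0 (-) EX@5 MEM@6 WB@7
I3 ld r2 <- r2: IF@4 ID@5 stall=1 (RAW on I1.r2 (WB@6)) EX@7 MEM@8 WB@9
I4 mul r5 <- r4,r1: IF@5 ID@7 stall=0 (-) EX@8 MEM@9 WB@10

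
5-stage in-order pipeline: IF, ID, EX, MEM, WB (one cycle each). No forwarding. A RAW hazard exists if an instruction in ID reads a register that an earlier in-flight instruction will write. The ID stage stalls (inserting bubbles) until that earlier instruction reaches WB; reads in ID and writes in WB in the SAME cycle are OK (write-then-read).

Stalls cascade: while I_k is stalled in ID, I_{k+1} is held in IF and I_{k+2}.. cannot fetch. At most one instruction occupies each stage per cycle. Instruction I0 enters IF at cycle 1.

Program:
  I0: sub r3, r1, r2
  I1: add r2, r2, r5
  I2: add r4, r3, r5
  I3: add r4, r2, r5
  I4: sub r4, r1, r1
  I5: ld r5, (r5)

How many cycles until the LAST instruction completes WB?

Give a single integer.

Answer: 11

Derivation:
I0 sub r3 <- r1,r2: IF@1 ID@2 stall=0 (-) EX@3 MEM@4 WB@5
I1 add r2 <- r2,r5: IF@2 ID@3 stall=0 (-) EX@4 MEM@5 WB@6
I2 add r4 <- r3,r5: IF@3 ID@4 stall=1 (RAW on I0.r3 (WB@5)) EX@6 MEM@7 WB@8
I3 add r4 <- r2,r5: IF@4 ID@6 stall=0 (-) EX@7 MEM@8 WB@9
I4 sub r4 <- r1,r1: IF@6 ID@7 stall=0 (-) EX@8 MEM@9 WB@10
I5 ld r5 <- r5: IF@7 ID@8 stall=0 (-) EX@9 MEM@10 WB@11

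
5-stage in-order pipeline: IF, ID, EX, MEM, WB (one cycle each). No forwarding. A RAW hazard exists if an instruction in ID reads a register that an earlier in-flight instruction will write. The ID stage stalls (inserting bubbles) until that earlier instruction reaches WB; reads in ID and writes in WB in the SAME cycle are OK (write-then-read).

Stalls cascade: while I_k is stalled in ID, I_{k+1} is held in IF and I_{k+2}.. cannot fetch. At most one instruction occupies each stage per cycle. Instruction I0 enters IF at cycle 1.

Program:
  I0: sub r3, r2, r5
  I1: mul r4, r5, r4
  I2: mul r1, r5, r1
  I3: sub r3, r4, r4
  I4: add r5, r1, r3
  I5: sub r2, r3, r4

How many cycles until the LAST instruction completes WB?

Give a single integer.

Answer: 13

Derivation:
I0 sub r3 <- r2,r5: IF@1 ID@2 stall=0 (-) EX@3 MEM@4 WB@5
I1 mul r4 <- r5,r4: IF@2 ID@3 stall=0 (-) EX@4 MEM@5 WB@6
I2 mul r1 <- r5,r1: IF@3 ID@4 stall=0 (-) EX@5 MEM@6 WB@7
I3 sub r3 <- r4,r4: IF@4 ID@5 stall=1 (RAW on I1.r4 (WB@6)) EX@7 MEM@8 WB@9
I4 add r5 <- r1,r3: IF@5 ID@7 stall=2 (RAW on I3.r3 (WB@9)) EX@10 MEM@11 WB@12
I5 sub r2 <- r3,r4: IF@7 ID@10 stall=0 (-) EX@11 MEM@12 WB@13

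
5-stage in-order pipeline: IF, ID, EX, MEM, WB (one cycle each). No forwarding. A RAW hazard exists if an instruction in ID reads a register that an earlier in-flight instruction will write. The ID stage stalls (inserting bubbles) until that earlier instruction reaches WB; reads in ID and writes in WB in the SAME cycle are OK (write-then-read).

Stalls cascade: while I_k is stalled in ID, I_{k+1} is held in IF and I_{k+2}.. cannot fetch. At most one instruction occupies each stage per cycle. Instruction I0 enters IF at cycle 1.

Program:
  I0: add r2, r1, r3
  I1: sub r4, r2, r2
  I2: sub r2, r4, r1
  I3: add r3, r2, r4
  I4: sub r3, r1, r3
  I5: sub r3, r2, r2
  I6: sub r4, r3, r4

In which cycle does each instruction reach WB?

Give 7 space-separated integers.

I0 add r2 <- r1,r3: IF@1 ID@2 stall=0 (-) EX@3 MEM@4 WB@5
I1 sub r4 <- r2,r2: IF@2 ID@3 stall=2 (RAW on I0.r2 (WB@5)) EX@6 MEM@7 WB@8
I2 sub r2 <- r4,r1: IF@3 ID@6 stall=2 (RAW on I1.r4 (WB@8)) EX@9 MEM@10 WB@11
I3 add r3 <- r2,r4: IF@6 ID@9 stall=2 (RAW on I2.r2 (WB@11)) EX@12 MEM@13 WB@14
I4 sub r3 <- r1,r3: IF@9 ID@12 stall=2 (RAW on I3.r3 (WB@14)) EX@15 MEM@16 WB@17
I5 sub r3 <- r2,r2: IF@12 ID@15 stall=0 (-) EX@16 MEM@17 WB@18
I6 sub r4 <- r3,r4: IF@15 ID@16 stall=2 (RAW on I5.r3 (WB@18)) EX@19 MEM@20 WB@21

Answer: 5 8 11 14 17 18 21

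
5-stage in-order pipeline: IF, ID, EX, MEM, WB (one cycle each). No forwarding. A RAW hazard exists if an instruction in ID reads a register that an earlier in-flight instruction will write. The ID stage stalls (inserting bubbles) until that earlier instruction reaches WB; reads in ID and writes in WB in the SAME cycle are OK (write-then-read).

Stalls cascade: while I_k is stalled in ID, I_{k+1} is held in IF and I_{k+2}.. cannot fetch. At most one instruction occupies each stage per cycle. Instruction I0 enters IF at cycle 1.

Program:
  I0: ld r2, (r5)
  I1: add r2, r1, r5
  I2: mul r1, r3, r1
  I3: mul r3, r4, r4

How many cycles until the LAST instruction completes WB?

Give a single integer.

Answer: 8

Derivation:
I0 ld r2 <- r5: IF@1 ID@2 stall=0 (-) EX@3 MEM@4 WB@5
I1 add r2 <- r1,r5: IF@2 ID@3 stall=0 (-) EX@4 MEM@5 WB@6
I2 mul r1 <- r3,r1: IF@3 ID@4 stall=0 (-) EX@5 MEM@6 WB@7
I3 mul r3 <- r4,r4: IF@4 ID@5 stall=0 (-) EX@6 MEM@7 WB@8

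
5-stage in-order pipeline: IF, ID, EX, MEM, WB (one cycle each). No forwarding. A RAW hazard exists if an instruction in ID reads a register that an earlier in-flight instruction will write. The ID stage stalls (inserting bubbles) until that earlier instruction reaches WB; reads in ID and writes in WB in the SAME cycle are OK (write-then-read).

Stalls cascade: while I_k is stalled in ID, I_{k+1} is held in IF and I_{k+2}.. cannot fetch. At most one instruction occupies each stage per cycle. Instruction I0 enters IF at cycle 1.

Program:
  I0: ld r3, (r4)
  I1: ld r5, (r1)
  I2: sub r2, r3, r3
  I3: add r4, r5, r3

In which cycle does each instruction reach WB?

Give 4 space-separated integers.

Answer: 5 6 8 9

Derivation:
I0 ld r3 <- r4: IF@1 ID@2 stall=0 (-) EX@3 MEM@4 WB@5
I1 ld r5 <- r1: IF@2 ID@3 stall=0 (-) EX@4 MEM@5 WB@6
I2 sub r2 <- r3,r3: IF@3 ID@4 stall=1 (RAW on I0.r3 (WB@5)) EX@6 MEM@7 WB@8
I3 add r4 <- r5,r3: IF@4 ID@6 stall=0 (-) EX@7 MEM@8 WB@9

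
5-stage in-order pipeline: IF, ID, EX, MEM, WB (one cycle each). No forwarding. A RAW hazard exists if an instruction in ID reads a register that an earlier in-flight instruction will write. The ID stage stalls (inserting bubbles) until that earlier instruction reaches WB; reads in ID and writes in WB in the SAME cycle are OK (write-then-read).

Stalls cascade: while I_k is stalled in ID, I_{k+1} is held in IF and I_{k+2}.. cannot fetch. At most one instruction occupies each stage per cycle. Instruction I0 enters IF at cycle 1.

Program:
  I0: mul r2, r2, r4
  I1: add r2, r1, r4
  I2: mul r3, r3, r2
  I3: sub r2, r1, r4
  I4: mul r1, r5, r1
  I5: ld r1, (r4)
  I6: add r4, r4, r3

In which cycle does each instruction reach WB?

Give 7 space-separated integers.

Answer: 5 6 9 10 11 12 13

Derivation:
I0 mul r2 <- r2,r4: IF@1 ID@2 stall=0 (-) EX@3 MEM@4 WB@5
I1 add r2 <- r1,r4: IF@2 ID@3 stall=0 (-) EX@4 MEM@5 WB@6
I2 mul r3 <- r3,r2: IF@3 ID@4 stall=2 (RAW on I1.r2 (WB@6)) EX@7 MEM@8 WB@9
I3 sub r2 <- r1,r4: IF@4 ID@7 stall=0 (-) EX@8 MEM@9 WB@10
I4 mul r1 <- r5,r1: IF@7 ID@8 stall=0 (-) EX@9 MEM@10 WB@11
I5 ld r1 <- r4: IF@8 ID@9 stall=0 (-) EX@10 MEM@11 WB@12
I6 add r4 <- r4,r3: IF@9 ID@10 stall=0 (-) EX@11 MEM@12 WB@13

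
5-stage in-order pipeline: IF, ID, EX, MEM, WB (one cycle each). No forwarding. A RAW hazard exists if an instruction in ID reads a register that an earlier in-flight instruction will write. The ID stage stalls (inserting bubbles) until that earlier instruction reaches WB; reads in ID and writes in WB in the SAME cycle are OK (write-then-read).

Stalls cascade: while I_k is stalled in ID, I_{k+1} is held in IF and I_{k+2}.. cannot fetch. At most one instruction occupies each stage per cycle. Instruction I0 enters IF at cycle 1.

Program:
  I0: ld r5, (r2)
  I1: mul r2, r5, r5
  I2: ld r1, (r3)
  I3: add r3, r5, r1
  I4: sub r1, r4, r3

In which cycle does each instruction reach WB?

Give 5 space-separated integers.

Answer: 5 8 9 12 15

Derivation:
I0 ld r5 <- r2: IF@1 ID@2 stall=0 (-) EX@3 MEM@4 WB@5
I1 mul r2 <- r5,r5: IF@2 ID@3 stall=2 (RAW on I0.r5 (WB@5)) EX@6 MEM@7 WB@8
I2 ld r1 <- r3: IF@3 ID@6 stall=0 (-) EX@7 MEM@8 WB@9
I3 add r3 <- r5,r1: IF@6 ID@7 stall=2 (RAW on I2.r1 (WB@9)) EX@10 MEM@11 WB@12
I4 sub r1 <- r4,r3: IF@7 ID@10 stall=2 (RAW on I3.r3 (WB@12)) EX@13 MEM@14 WB@15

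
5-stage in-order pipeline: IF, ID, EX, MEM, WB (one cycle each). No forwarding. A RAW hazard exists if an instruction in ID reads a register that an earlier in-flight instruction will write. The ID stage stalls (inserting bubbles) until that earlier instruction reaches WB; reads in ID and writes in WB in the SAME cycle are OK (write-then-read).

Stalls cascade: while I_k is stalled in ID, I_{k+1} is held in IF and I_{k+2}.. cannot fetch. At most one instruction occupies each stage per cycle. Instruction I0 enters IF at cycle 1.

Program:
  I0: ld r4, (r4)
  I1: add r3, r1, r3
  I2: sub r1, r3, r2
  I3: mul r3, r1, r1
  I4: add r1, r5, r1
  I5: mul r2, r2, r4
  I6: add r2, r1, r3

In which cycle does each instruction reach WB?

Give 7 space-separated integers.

Answer: 5 6 9 12 13 14 16

Derivation:
I0 ld r4 <- r4: IF@1 ID@2 stall=0 (-) EX@3 MEM@4 WB@5
I1 add r3 <- r1,r3: IF@2 ID@3 stall=0 (-) EX@4 MEM@5 WB@6
I2 sub r1 <- r3,r2: IF@3 ID@4 stall=2 (RAW on I1.r3 (WB@6)) EX@7 MEM@8 WB@9
I3 mul r3 <- r1,r1: IF@4 ID@7 stall=2 (RAW on I2.r1 (WB@9)) EX@10 MEM@11 WB@12
I4 add r1 <- r5,r1: IF@7 ID@10 stall=0 (-) EX@11 MEM@12 WB@13
I5 mul r2 <- r2,r4: IF@10 ID@11 stall=0 (-) EX@12 MEM@13 WB@14
I6 add r2 <- r1,r3: IF@11 ID@12 stall=1 (RAW on I4.r1 (WB@13)) EX@14 MEM@15 WB@16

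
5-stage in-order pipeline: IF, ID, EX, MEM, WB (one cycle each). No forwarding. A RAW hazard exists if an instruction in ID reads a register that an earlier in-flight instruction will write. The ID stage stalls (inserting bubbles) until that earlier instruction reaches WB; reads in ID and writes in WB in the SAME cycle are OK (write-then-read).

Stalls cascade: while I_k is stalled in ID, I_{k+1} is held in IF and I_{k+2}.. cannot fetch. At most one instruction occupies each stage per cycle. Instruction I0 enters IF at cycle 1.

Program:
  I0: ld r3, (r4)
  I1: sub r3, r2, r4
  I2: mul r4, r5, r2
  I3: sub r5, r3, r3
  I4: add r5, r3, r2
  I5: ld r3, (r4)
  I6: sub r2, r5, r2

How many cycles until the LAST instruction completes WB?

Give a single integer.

Answer: 13

Derivation:
I0 ld r3 <- r4: IF@1 ID@2 stall=0 (-) EX@3 MEM@4 WB@5
I1 sub r3 <- r2,r4: IF@2 ID@3 stall=0 (-) EX@4 MEM@5 WB@6
I2 mul r4 <- r5,r2: IF@3 ID@4 stall=0 (-) EX@5 MEM@6 WB@7
I3 sub r5 <- r3,r3: IF@4 ID@5 stall=1 (RAW on I1.r3 (WB@6)) EX@7 MEM@8 WB@9
I4 add r5 <- r3,r2: IF@5 ID@7 stall=0 (-) EX@8 MEM@9 WB@10
I5 ld r3 <- r4: IF@7 ID@8 stall=0 (-) EX@9 MEM@10 WB@11
I6 sub r2 <- r5,r2: IF@8 ID@9 stall=1 (RAW on I4.r5 (WB@10)) EX@11 MEM@12 WB@13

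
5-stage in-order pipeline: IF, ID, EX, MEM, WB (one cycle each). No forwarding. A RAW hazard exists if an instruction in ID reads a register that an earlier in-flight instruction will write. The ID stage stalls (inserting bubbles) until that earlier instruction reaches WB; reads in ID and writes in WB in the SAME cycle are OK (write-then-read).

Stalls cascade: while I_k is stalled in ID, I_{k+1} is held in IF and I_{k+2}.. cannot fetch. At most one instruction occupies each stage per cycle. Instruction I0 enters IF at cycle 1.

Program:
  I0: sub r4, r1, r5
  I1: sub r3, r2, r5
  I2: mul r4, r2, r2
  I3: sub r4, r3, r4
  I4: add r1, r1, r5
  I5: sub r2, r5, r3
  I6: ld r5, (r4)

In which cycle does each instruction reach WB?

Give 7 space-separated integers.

I0 sub r4 <- r1,r5: IF@1 ID@2 stall=0 (-) EX@3 MEM@4 WB@5
I1 sub r3 <- r2,r5: IF@2 ID@3 stall=0 (-) EX@4 MEM@5 WB@6
I2 mul r4 <- r2,r2: IF@3 ID@4 stall=0 (-) EX@5 MEM@6 WB@7
I3 sub r4 <- r3,r4: IF@4 ID@5 stall=2 (RAW on I2.r4 (WB@7)) EX@8 MEM@9 WB@10
I4 add r1 <- r1,r5: IF@5 ID@8 stall=0 (-) EX@9 MEM@10 WB@11
I5 sub r2 <- r5,r3: IF@8 ID@9 stall=0 (-) EX@10 MEM@11 WB@12
I6 ld r5 <- r4: IF@9 ID@10 stall=0 (-) EX@11 MEM@12 WB@13

Answer: 5 6 7 10 11 12 13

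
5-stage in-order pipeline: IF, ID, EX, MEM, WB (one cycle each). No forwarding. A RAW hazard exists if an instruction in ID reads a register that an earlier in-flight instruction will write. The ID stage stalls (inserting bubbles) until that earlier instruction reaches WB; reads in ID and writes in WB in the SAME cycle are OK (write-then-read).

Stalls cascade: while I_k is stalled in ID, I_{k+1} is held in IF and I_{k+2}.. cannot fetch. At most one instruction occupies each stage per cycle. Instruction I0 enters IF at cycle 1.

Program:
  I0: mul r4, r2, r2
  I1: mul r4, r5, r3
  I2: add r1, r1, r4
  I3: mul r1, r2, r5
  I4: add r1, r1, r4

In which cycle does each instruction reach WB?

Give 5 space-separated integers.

I0 mul r4 <- r2,r2: IF@1 ID@2 stall=0 (-) EX@3 MEM@4 WB@5
I1 mul r4 <- r5,r3: IF@2 ID@3 stall=0 (-) EX@4 MEM@5 WB@6
I2 add r1 <- r1,r4: IF@3 ID@4 stall=2 (RAW on I1.r4 (WB@6)) EX@7 MEM@8 WB@9
I3 mul r1 <- r2,r5: IF@4 ID@7 stall=0 (-) EX@8 MEM@9 WB@10
I4 add r1 <- r1,r4: IF@7 ID@8 stall=2 (RAW on I3.r1 (WB@10)) EX@11 MEM@12 WB@13

Answer: 5 6 9 10 13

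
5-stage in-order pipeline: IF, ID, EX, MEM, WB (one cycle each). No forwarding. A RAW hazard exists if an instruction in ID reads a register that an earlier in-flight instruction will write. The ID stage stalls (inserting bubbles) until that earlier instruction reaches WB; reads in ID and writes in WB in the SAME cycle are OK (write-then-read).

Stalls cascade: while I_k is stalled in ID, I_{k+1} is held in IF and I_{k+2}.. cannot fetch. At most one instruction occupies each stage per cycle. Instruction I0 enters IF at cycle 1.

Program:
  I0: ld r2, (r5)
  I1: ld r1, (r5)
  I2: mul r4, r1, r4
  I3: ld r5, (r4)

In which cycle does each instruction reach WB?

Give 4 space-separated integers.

Answer: 5 6 9 12

Derivation:
I0 ld r2 <- r5: IF@1 ID@2 stall=0 (-) EX@3 MEM@4 WB@5
I1 ld r1 <- r5: IF@2 ID@3 stall=0 (-) EX@4 MEM@5 WB@6
I2 mul r4 <- r1,r4: IF@3 ID@4 stall=2 (RAW on I1.r1 (WB@6)) EX@7 MEM@8 WB@9
I3 ld r5 <- r4: IF@4 ID@7 stall=2 (RAW on I2.r4 (WB@9)) EX@10 MEM@11 WB@12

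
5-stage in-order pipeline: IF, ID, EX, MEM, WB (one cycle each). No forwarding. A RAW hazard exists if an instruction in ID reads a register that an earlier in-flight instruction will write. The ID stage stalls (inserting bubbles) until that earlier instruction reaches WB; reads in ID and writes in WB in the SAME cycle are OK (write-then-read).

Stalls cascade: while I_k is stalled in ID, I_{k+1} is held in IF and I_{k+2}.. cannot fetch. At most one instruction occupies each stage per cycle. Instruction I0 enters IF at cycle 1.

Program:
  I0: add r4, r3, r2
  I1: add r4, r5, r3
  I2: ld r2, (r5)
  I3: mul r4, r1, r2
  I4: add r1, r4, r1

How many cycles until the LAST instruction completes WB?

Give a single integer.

I0 add r4 <- r3,r2: IF@1 ID@2 stall=0 (-) EX@3 MEM@4 WB@5
I1 add r4 <- r5,r3: IF@2 ID@3 stall=0 (-) EX@4 MEM@5 WB@6
I2 ld r2 <- r5: IF@3 ID@4 stall=0 (-) EX@5 MEM@6 WB@7
I3 mul r4 <- r1,r2: IF@4 ID@5 stall=2 (RAW on I2.r2 (WB@7)) EX@8 MEM@9 WB@10
I4 add r1 <- r4,r1: IF@5 ID@8 stall=2 (RAW on I3.r4 (WB@10)) EX@11 MEM@12 WB@13

Answer: 13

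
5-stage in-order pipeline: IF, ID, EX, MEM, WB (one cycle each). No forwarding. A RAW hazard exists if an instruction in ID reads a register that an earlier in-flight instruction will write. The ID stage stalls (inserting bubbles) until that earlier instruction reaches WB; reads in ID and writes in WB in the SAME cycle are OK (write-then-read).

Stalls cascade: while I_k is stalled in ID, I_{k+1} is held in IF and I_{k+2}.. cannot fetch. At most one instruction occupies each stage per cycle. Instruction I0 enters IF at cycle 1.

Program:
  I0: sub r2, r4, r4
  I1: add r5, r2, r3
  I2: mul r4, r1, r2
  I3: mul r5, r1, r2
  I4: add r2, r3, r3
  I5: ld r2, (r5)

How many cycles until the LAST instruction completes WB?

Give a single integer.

Answer: 13

Derivation:
I0 sub r2 <- r4,r4: IF@1 ID@2 stall=0 (-) EX@3 MEM@4 WB@5
I1 add r5 <- r2,r3: IF@2 ID@3 stall=2 (RAW on I0.r2 (WB@5)) EX@6 MEM@7 WB@8
I2 mul r4 <- r1,r2: IF@3 ID@6 stall=0 (-) EX@7 MEM@8 WB@9
I3 mul r5 <- r1,r2: IF@6 ID@7 stall=0 (-) EX@8 MEM@9 WB@10
I4 add r2 <- r3,r3: IF@7 ID@8 stall=0 (-) EX@9 MEM@10 WB@11
I5 ld r2 <- r5: IF@8 ID@9 stall=1 (RAW on I3.r5 (WB@10)) EX@11 MEM@12 WB@13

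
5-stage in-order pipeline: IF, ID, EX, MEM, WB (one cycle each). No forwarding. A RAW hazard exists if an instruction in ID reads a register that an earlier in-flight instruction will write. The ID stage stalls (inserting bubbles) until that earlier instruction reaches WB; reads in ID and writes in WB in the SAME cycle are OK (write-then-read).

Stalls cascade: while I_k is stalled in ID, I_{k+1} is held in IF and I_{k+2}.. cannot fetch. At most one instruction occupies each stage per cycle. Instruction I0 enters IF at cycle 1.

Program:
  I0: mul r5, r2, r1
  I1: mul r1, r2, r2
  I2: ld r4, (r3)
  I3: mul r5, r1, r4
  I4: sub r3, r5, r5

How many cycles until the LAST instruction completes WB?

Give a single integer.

Answer: 13

Derivation:
I0 mul r5 <- r2,r1: IF@1 ID@2 stall=0 (-) EX@3 MEM@4 WB@5
I1 mul r1 <- r2,r2: IF@2 ID@3 stall=0 (-) EX@4 MEM@5 WB@6
I2 ld r4 <- r3: IF@3 ID@4 stall=0 (-) EX@5 MEM@6 WB@7
I3 mul r5 <- r1,r4: IF@4 ID@5 stall=2 (RAW on I2.r4 (WB@7)) EX@8 MEM@9 WB@10
I4 sub r3 <- r5,r5: IF@5 ID@8 stall=2 (RAW on I3.r5 (WB@10)) EX@11 MEM@12 WB@13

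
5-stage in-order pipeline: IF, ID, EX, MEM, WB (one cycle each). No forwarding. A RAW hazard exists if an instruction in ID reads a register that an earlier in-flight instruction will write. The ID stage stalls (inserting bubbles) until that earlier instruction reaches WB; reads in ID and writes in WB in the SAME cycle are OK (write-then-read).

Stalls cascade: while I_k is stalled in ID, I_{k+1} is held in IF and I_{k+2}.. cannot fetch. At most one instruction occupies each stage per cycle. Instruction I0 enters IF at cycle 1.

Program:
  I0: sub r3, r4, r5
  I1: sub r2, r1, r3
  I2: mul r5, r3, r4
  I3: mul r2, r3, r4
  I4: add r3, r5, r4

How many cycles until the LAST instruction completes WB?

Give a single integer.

Answer: 12

Derivation:
I0 sub r3 <- r4,r5: IF@1 ID@2 stall=0 (-) EX@3 MEM@4 WB@5
I1 sub r2 <- r1,r3: IF@2 ID@3 stall=2 (RAW on I0.r3 (WB@5)) EX@6 MEM@7 WB@8
I2 mul r5 <- r3,r4: IF@3 ID@6 stall=0 (-) EX@7 MEM@8 WB@9
I3 mul r2 <- r3,r4: IF@6 ID@7 stall=0 (-) EX@8 MEM@9 WB@10
I4 add r3 <- r5,r4: IF@7 ID@8 stall=1 (RAW on I2.r5 (WB@9)) EX@10 MEM@11 WB@12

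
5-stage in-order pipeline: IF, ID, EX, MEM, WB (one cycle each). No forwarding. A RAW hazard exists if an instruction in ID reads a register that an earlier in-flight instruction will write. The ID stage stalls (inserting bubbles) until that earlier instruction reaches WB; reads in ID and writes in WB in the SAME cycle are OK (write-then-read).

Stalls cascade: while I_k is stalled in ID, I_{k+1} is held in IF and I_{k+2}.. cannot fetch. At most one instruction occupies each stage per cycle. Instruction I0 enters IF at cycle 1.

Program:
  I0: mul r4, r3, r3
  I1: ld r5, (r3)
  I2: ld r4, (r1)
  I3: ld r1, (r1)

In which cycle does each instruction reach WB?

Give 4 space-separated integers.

Answer: 5 6 7 8

Derivation:
I0 mul r4 <- r3,r3: IF@1 ID@2 stall=0 (-) EX@3 MEM@4 WB@5
I1 ld r5 <- r3: IF@2 ID@3 stall=0 (-) EX@4 MEM@5 WB@6
I2 ld r4 <- r1: IF@3 ID@4 stall=0 (-) EX@5 MEM@6 WB@7
I3 ld r1 <- r1: IF@4 ID@5 stall=0 (-) EX@6 MEM@7 WB@8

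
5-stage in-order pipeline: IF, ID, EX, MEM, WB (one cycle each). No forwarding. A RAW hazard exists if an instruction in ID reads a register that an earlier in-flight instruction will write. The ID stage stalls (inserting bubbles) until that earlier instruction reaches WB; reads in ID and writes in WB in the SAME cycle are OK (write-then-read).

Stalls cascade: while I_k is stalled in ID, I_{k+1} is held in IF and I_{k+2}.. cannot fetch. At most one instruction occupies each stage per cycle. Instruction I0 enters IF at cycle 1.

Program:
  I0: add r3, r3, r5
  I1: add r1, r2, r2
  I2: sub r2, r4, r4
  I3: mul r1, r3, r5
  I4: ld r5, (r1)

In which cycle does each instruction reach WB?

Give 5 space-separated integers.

I0 add r3 <- r3,r5: IF@1 ID@2 stall=0 (-) EX@3 MEM@4 WB@5
I1 add r1 <- r2,r2: IF@2 ID@3 stall=0 (-) EX@4 MEM@5 WB@6
I2 sub r2 <- r4,r4: IF@3 ID@4 stall=0 (-) EX@5 MEM@6 WB@7
I3 mul r1 <- r3,r5: IF@4 ID@5 stall=0 (-) EX@6 MEM@7 WB@8
I4 ld r5 <- r1: IF@5 ID@6 stall=2 (RAW on I3.r1 (WB@8)) EX@9 MEM@10 WB@11

Answer: 5 6 7 8 11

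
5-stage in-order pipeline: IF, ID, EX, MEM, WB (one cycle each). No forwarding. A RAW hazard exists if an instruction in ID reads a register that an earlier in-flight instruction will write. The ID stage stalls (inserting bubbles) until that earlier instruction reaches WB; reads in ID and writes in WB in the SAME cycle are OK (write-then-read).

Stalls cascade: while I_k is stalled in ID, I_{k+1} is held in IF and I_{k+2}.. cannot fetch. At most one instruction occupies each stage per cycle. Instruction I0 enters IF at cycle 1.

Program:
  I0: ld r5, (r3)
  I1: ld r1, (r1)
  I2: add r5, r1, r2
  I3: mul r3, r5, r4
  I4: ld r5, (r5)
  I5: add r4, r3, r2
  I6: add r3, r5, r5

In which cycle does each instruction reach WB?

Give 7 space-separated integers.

I0 ld r5 <- r3: IF@1 ID@2 stall=0 (-) EX@3 MEM@4 WB@5
I1 ld r1 <- r1: IF@2 ID@3 stall=0 (-) EX@4 MEM@5 WB@6
I2 add r5 <- r1,r2: IF@3 ID@4 stall=2 (RAW on I1.r1 (WB@6)) EX@7 MEM@8 WB@9
I3 mul r3 <- r5,r4: IF@4 ID@7 stall=2 (RAW on I2.r5 (WB@9)) EX@10 MEM@11 WB@12
I4 ld r5 <- r5: IF@7 ID@10 stall=0 (-) EX@11 MEM@12 WB@13
I5 add r4 <- r3,r2: IF@10 ID@11 stall=1 (RAW on I3.r3 (WB@12)) EX@13 MEM@14 WB@15
I6 add r3 <- r5,r5: IF@11 ID@13 stall=0 (-) EX@14 MEM@15 WB@16

Answer: 5 6 9 12 13 15 16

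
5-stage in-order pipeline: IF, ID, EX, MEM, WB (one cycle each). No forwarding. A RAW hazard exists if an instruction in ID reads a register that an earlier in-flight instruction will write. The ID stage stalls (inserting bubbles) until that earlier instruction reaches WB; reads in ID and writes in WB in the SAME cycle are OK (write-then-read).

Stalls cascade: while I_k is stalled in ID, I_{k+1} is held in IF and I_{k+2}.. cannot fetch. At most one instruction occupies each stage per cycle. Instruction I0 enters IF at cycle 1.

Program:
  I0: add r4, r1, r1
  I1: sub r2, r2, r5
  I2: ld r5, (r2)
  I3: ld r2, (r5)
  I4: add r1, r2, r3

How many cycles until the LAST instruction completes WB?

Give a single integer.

I0 add r4 <- r1,r1: IF@1 ID@2 stall=0 (-) EX@3 MEM@4 WB@5
I1 sub r2 <- r2,r5: IF@2 ID@3 stall=0 (-) EX@4 MEM@5 WB@6
I2 ld r5 <- r2: IF@3 ID@4 stall=2 (RAW on I1.r2 (WB@6)) EX@7 MEM@8 WB@9
I3 ld r2 <- r5: IF@4 ID@7 stall=2 (RAW on I2.r5 (WB@9)) EX@10 MEM@11 WB@12
I4 add r1 <- r2,r3: IF@7 ID@10 stall=2 (RAW on I3.r2 (WB@12)) EX@13 MEM@14 WB@15

Answer: 15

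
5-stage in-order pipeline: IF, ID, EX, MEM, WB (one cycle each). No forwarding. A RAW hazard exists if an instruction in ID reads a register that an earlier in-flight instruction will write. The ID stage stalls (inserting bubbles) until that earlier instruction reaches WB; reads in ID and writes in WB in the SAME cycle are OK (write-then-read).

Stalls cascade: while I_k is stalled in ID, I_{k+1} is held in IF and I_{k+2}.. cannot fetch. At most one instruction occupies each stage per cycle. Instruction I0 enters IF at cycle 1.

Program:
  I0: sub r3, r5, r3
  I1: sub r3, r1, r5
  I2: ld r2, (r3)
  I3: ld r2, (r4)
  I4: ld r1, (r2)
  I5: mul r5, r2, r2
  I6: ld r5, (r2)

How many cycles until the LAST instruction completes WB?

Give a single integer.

I0 sub r3 <- r5,r3: IF@1 ID@2 stall=0 (-) EX@3 MEM@4 WB@5
I1 sub r3 <- r1,r5: IF@2 ID@3 stall=0 (-) EX@4 MEM@5 WB@6
I2 ld r2 <- r3: IF@3 ID@4 stall=2 (RAW on I1.r3 (WB@6)) EX@7 MEM@8 WB@9
I3 ld r2 <- r4: IF@4 ID@7 stall=0 (-) EX@8 MEM@9 WB@10
I4 ld r1 <- r2: IF@7 ID@8 stall=2 (RAW on I3.r2 (WB@10)) EX@11 MEM@12 WB@13
I5 mul r5 <- r2,r2: IF@8 ID@11 stall=0 (-) EX@12 MEM@13 WB@14
I6 ld r5 <- r2: IF@11 ID@12 stall=0 (-) EX@13 MEM@14 WB@15

Answer: 15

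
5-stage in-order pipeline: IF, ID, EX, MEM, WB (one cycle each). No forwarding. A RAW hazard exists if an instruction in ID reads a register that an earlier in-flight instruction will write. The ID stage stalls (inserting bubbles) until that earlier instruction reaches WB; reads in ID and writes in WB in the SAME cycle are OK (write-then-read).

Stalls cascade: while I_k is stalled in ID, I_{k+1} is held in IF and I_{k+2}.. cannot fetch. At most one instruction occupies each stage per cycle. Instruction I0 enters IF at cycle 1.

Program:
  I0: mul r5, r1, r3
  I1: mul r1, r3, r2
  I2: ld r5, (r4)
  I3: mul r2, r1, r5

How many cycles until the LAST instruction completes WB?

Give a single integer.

Answer: 10

Derivation:
I0 mul r5 <- r1,r3: IF@1 ID@2 stall=0 (-) EX@3 MEM@4 WB@5
I1 mul r1 <- r3,r2: IF@2 ID@3 stall=0 (-) EX@4 MEM@5 WB@6
I2 ld r5 <- r4: IF@3 ID@4 stall=0 (-) EX@5 MEM@6 WB@7
I3 mul r2 <- r1,r5: IF@4 ID@5 stall=2 (RAW on I2.r5 (WB@7)) EX@8 MEM@9 WB@10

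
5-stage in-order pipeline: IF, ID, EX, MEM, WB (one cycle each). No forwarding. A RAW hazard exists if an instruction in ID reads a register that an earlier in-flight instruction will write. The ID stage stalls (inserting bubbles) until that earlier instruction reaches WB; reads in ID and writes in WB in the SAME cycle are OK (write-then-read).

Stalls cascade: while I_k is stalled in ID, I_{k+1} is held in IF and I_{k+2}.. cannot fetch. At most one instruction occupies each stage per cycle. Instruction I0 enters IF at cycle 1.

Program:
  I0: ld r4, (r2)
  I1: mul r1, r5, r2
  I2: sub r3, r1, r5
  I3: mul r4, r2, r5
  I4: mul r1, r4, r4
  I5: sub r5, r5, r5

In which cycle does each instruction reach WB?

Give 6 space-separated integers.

Answer: 5 6 9 10 13 14

Derivation:
I0 ld r4 <- r2: IF@1 ID@2 stall=0 (-) EX@3 MEM@4 WB@5
I1 mul r1 <- r5,r2: IF@2 ID@3 stall=0 (-) EX@4 MEM@5 WB@6
I2 sub r3 <- r1,r5: IF@3 ID@4 stall=2 (RAW on I1.r1 (WB@6)) EX@7 MEM@8 WB@9
I3 mul r4 <- r2,r5: IF@4 ID@7 stall=0 (-) EX@8 MEM@9 WB@10
I4 mul r1 <- r4,r4: IF@7 ID@8 stall=2 (RAW on I3.r4 (WB@10)) EX@11 MEM@12 WB@13
I5 sub r5 <- r5,r5: IF@8 ID@11 stall=0 (-) EX@12 MEM@13 WB@14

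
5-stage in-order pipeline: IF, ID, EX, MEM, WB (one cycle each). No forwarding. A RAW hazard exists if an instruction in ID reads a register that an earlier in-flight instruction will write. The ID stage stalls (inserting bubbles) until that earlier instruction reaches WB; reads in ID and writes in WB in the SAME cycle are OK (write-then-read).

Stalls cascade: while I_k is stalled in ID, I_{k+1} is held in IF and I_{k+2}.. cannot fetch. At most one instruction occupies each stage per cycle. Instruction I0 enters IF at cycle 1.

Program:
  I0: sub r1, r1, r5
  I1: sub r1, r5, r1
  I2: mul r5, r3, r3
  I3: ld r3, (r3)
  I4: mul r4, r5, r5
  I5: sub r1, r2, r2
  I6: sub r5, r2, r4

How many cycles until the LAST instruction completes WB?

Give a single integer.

I0 sub r1 <- r1,r5: IF@1 ID@2 stall=0 (-) EX@3 MEM@4 WB@5
I1 sub r1 <- r5,r1: IF@2 ID@3 stall=2 (RAW on I0.r1 (WB@5)) EX@6 MEM@7 WB@8
I2 mul r5 <- r3,r3: IF@3 ID@6 stall=0 (-) EX@7 MEM@8 WB@9
I3 ld r3 <- r3: IF@6 ID@7 stall=0 (-) EX@8 MEM@9 WB@10
I4 mul r4 <- r5,r5: IF@7 ID@8 stall=1 (RAW on I2.r5 (WB@9)) EX@10 MEM@11 WB@12
I5 sub r1 <- r2,r2: IF@8 ID@10 stall=0 (-) EX@11 MEM@12 WB@13
I6 sub r5 <- r2,r4: IF@10 ID@11 stall=1 (RAW on I4.r4 (WB@12)) EX@13 MEM@14 WB@15

Answer: 15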